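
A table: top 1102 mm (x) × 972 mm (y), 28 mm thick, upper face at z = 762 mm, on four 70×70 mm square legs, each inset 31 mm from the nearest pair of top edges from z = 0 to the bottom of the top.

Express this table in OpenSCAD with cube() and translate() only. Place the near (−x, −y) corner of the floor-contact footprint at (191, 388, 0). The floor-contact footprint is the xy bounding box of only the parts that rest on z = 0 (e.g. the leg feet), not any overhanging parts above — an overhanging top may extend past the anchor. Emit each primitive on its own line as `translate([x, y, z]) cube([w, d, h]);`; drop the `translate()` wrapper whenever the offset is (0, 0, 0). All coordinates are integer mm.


// leg_h = 762 - 28 = 734
translate([160, 357, 734]) cube([1102, 972, 28]);
translate([191, 388, 0]) cube([70, 70, 734]);
translate([1161, 388, 0]) cube([70, 70, 734]);
translate([191, 1228, 0]) cube([70, 70, 734]);
translate([1161, 1228, 0]) cube([70, 70, 734]);


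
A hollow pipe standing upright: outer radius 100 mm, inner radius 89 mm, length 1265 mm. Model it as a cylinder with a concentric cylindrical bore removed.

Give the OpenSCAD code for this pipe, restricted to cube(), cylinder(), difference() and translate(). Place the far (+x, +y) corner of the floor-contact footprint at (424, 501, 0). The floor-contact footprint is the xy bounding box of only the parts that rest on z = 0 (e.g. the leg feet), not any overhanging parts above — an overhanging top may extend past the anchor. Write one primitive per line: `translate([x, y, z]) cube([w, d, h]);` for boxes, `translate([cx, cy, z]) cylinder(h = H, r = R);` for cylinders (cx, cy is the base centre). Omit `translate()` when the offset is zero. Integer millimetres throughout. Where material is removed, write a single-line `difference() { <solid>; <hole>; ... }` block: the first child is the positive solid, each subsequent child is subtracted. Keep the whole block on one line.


difference() { translate([324, 401, 0]) cylinder(h = 1265, r = 100); translate([324, 401, 0]) cylinder(h = 1265, r = 89); }


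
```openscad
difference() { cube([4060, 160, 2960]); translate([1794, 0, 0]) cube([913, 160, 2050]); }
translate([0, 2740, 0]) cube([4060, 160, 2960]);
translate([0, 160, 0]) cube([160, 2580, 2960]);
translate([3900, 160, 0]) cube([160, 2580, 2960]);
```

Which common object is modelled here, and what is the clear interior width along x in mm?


A single room. The interior width is 3740 mm.

Four walls enclosing a rectangle with a door in the front wall — a room. Outside width 4060 minus two 160 mm walls gives 3740 mm.


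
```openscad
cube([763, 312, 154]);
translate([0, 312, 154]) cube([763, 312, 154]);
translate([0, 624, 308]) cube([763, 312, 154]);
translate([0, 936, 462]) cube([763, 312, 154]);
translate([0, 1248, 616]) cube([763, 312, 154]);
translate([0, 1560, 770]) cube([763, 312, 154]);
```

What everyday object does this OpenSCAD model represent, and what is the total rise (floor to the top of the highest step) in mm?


A staircase. The total rise is 924 mm.

6 identical blocks, each offset up and back from the previous — a staircase. Each step is 154 mm tall and there are 6 of them, so the total rise is 6 × 154 = 924 mm.


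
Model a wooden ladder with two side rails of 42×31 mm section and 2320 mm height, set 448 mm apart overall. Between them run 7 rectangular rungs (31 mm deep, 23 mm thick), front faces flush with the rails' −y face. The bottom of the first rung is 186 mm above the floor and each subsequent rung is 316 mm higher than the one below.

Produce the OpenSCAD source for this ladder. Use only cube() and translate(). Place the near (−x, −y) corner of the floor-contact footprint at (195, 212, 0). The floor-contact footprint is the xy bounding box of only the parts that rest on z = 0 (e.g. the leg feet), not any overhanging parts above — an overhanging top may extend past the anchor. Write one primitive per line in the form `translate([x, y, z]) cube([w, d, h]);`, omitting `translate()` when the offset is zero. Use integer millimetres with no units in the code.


translate([195, 212, 0]) cube([42, 31, 2320]);
translate([601, 212, 0]) cube([42, 31, 2320]);
translate([237, 212, 186]) cube([364, 31, 23]);
translate([237, 212, 502]) cube([364, 31, 23]);
translate([237, 212, 818]) cube([364, 31, 23]);
translate([237, 212, 1134]) cube([364, 31, 23]);
translate([237, 212, 1450]) cube([364, 31, 23]);
translate([237, 212, 1766]) cube([364, 31, 23]);
translate([237, 212, 2082]) cube([364, 31, 23]);


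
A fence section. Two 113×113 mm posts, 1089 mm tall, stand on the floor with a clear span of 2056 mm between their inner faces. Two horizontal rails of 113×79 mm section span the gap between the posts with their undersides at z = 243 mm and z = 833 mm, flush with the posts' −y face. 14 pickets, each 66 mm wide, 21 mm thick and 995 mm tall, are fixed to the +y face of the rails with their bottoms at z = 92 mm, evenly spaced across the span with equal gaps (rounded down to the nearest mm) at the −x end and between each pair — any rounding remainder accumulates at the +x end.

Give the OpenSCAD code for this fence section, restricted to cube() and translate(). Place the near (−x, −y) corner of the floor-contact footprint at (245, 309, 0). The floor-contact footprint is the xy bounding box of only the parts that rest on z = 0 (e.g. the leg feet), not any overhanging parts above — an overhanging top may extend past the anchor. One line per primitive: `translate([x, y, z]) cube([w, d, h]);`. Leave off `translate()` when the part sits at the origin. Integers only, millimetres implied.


translate([245, 309, 0]) cube([113, 113, 1089]);
translate([2414, 309, 0]) cube([113, 113, 1089]);
translate([358, 309, 243]) cube([2056, 113, 79]);
translate([358, 309, 833]) cube([2056, 113, 79]);
translate([433, 422, 92]) cube([66, 21, 995]);
translate([574, 422, 92]) cube([66, 21, 995]);
translate([715, 422, 92]) cube([66, 21, 995]);
translate([856, 422, 92]) cube([66, 21, 995]);
translate([997, 422, 92]) cube([66, 21, 995]);
translate([1138, 422, 92]) cube([66, 21, 995]);
translate([1279, 422, 92]) cube([66, 21, 995]);
translate([1420, 422, 92]) cube([66, 21, 995]);
translate([1561, 422, 92]) cube([66, 21, 995]);
translate([1702, 422, 92]) cube([66, 21, 995]);
translate([1843, 422, 92]) cube([66, 21, 995]);
translate([1984, 422, 92]) cube([66, 21, 995]);
translate([2125, 422, 92]) cube([66, 21, 995]);
translate([2266, 422, 92]) cube([66, 21, 995]);


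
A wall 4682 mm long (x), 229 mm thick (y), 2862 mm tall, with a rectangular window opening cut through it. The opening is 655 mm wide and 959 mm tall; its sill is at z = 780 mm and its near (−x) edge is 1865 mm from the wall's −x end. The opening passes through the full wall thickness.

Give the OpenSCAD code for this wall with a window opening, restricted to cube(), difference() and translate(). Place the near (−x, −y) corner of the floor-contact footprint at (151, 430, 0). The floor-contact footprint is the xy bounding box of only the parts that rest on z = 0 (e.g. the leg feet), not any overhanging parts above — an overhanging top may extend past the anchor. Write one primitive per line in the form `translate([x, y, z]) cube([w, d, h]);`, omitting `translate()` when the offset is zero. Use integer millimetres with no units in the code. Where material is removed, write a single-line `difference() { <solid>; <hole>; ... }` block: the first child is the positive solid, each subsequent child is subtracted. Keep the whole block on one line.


difference() { translate([151, 430, 0]) cube([4682, 229, 2862]); translate([2016, 430, 780]) cube([655, 229, 959]); }


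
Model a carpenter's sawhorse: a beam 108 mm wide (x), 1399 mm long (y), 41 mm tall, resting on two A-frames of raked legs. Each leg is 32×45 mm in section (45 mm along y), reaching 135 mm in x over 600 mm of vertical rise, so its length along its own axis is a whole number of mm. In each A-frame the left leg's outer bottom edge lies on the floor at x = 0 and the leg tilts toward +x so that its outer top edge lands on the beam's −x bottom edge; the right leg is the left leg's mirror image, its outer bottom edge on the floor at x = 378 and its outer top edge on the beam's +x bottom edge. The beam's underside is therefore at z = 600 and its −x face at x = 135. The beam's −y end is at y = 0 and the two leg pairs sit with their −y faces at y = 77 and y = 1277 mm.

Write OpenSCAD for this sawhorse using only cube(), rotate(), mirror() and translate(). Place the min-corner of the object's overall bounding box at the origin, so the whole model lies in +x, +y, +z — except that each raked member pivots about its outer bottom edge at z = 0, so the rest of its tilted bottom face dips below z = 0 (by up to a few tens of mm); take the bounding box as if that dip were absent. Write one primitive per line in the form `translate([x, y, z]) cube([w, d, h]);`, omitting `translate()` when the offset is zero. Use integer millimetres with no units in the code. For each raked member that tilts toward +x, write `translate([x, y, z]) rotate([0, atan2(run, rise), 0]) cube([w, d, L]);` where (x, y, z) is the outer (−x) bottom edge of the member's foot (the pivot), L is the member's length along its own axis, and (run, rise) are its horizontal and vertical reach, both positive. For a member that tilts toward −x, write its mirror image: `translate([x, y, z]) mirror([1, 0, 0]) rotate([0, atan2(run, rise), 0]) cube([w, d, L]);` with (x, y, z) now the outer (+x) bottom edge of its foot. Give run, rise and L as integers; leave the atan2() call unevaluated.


translate([135, 0, 600]) cube([108, 1399, 41]);
translate([0, 77, 0]) rotate([0, atan2(135, 600), 0]) cube([32, 45, 615]);
translate([378, 77, 0]) mirror([1, 0, 0]) rotate([0, atan2(135, 600), 0]) cube([32, 45, 615]);
translate([0, 1277, 0]) rotate([0, atan2(135, 600), 0]) cube([32, 45, 615]);
translate([378, 1277, 0]) mirror([1, 0, 0]) rotate([0, atan2(135, 600), 0]) cube([32, 45, 615]);


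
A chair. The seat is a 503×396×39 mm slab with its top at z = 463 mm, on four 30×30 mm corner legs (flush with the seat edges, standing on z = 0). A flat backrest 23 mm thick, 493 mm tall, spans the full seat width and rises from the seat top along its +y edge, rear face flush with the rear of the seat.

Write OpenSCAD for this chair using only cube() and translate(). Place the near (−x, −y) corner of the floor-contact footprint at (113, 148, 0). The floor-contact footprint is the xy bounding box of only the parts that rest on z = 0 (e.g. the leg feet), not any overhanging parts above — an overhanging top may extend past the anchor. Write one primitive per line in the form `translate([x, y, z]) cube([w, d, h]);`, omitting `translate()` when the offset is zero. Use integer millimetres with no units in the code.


// leg_h = 463 - 39 = 424
translate([113, 148, 424]) cube([503, 396, 39]);
translate([113, 148, 0]) cube([30, 30, 424]);
translate([586, 148, 0]) cube([30, 30, 424]);
translate([113, 514, 0]) cube([30, 30, 424]);
translate([586, 514, 0]) cube([30, 30, 424]);
translate([113, 521, 463]) cube([503, 23, 493]);


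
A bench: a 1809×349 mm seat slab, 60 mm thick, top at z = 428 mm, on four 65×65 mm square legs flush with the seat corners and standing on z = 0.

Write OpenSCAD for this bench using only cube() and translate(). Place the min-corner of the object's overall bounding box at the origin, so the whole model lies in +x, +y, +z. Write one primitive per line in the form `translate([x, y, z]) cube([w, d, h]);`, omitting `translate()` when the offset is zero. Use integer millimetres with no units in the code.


translate([0, 0, 368]) cube([1809, 349, 60]);
cube([65, 65, 368]);
translate([0, 284, 0]) cube([65, 65, 368]);
translate([1744, 0, 0]) cube([65, 65, 368]);
translate([1744, 284, 0]) cube([65, 65, 368]);


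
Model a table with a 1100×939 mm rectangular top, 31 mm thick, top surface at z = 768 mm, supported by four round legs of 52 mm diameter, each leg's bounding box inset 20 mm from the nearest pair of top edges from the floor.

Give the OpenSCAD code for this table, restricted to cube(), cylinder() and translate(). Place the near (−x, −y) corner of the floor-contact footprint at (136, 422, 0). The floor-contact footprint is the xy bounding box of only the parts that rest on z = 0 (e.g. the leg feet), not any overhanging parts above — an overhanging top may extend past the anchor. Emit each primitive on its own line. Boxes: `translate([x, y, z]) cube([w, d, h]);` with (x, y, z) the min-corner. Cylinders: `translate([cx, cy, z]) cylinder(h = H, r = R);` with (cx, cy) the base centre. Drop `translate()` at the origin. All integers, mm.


translate([116, 402, 737]) cube([1100, 939, 31]);
translate([162, 448, 0]) cylinder(h = 737, r = 26);
translate([1170, 448, 0]) cylinder(h = 737, r = 26);
translate([162, 1295, 0]) cylinder(h = 737, r = 26);
translate([1170, 1295, 0]) cylinder(h = 737, r = 26);


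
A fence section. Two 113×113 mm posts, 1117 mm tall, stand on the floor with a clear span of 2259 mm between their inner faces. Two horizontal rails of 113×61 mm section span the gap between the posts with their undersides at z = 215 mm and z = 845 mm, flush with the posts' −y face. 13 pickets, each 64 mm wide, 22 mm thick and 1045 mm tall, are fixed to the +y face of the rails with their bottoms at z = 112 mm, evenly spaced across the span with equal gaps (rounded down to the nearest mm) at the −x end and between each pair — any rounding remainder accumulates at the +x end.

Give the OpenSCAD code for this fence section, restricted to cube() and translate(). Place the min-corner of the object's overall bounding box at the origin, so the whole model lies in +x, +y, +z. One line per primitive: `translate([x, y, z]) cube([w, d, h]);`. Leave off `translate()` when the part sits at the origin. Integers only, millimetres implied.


cube([113, 113, 1117]);
translate([2372, 0, 0]) cube([113, 113, 1117]);
translate([113, 0, 215]) cube([2259, 113, 61]);
translate([113, 0, 845]) cube([2259, 113, 61]);
translate([214, 113, 112]) cube([64, 22, 1045]);
translate([379, 113, 112]) cube([64, 22, 1045]);
translate([544, 113, 112]) cube([64, 22, 1045]);
translate([709, 113, 112]) cube([64, 22, 1045]);
translate([874, 113, 112]) cube([64, 22, 1045]);
translate([1039, 113, 112]) cube([64, 22, 1045]);
translate([1204, 113, 112]) cube([64, 22, 1045]);
translate([1369, 113, 112]) cube([64, 22, 1045]);
translate([1534, 113, 112]) cube([64, 22, 1045]);
translate([1699, 113, 112]) cube([64, 22, 1045]);
translate([1864, 113, 112]) cube([64, 22, 1045]);
translate([2029, 113, 112]) cube([64, 22, 1045]);
translate([2194, 113, 112]) cube([64, 22, 1045]);


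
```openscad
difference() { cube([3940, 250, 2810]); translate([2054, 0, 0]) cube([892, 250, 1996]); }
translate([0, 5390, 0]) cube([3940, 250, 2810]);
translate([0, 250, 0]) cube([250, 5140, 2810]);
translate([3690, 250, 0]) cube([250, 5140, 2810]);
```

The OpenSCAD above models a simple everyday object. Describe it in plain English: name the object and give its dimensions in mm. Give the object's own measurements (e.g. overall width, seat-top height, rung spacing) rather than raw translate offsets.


A single room: four walls, each 2810 mm tall and 250 mm thick, enclosing an outside footprint 3940×5640 mm (x × y), no floor or roof. The front and back walls (−y and +y sides) run the full x-width; the side walls fit between their inner faces. A door opening 892 mm wide and 1996 mm tall is cut through the front wall from the floor up, its −x edge 2054 mm from the wall's −x end.


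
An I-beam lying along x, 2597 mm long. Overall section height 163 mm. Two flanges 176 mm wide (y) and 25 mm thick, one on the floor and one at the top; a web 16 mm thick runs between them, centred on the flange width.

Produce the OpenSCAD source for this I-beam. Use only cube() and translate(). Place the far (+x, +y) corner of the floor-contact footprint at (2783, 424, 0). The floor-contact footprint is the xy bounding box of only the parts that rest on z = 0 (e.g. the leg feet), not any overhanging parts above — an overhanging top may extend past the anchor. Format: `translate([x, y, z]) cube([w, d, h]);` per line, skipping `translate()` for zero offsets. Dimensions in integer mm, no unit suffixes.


translate([186, 248, 0]) cube([2597, 176, 25]);
translate([186, 328, 25]) cube([2597, 16, 113]);
translate([186, 248, 138]) cube([2597, 176, 25]);


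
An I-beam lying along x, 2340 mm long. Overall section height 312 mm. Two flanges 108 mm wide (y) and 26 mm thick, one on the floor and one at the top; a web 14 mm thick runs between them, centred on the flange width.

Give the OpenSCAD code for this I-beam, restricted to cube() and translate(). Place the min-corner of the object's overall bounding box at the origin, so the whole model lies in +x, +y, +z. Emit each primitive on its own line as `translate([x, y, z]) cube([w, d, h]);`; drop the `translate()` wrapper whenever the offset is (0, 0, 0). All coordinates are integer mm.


cube([2340, 108, 26]);
translate([0, 47, 26]) cube([2340, 14, 260]);
translate([0, 0, 286]) cube([2340, 108, 26]);


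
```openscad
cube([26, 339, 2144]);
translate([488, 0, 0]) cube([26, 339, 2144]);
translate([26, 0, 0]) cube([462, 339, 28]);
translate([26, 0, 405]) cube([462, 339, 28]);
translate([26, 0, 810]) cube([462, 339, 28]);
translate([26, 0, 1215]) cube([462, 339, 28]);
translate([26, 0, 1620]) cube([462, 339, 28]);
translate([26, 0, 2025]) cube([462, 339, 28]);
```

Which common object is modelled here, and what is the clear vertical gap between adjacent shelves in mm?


A bookshelf. The clear shelf gap is 377 mm.

Two tall side panels with 6 horizontal boards between them — a bookshelf. The first two shelf undersides are at z = 0 and z = 405; with shelf thickness 28, the clear gap is 405 − 0 − 28 = 377 mm.


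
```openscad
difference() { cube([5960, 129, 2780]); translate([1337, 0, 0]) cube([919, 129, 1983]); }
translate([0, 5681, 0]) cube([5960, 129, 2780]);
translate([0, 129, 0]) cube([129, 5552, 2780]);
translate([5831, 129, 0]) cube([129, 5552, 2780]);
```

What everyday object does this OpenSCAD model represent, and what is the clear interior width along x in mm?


A single room. The interior width is 5702 mm.

Four walls enclosing a rectangle with a door in the front wall — a room. Outside width 5960 minus two 129 mm walls gives 5702 mm.


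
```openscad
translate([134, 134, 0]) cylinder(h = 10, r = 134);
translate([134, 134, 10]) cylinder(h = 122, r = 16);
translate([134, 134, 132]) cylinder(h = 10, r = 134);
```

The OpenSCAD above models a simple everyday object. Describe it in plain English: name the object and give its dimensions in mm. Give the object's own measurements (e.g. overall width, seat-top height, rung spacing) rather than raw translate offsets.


A spool: two coaxial disc flanges of radius 134 mm and thickness 10 mm, joined by a core cylinder of radius 16 mm and height 122 mm. The lower flange rests on z = 0 and the three cylinders share a vertical axis.


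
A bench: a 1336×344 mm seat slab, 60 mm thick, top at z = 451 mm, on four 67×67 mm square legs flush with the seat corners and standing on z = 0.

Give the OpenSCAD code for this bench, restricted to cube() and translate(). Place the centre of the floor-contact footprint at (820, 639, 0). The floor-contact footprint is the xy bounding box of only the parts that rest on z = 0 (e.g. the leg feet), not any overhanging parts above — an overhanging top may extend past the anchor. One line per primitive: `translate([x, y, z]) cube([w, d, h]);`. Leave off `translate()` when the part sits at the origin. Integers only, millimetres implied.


translate([152, 467, 391]) cube([1336, 344, 60]);
translate([152, 467, 0]) cube([67, 67, 391]);
translate([152, 744, 0]) cube([67, 67, 391]);
translate([1421, 467, 0]) cube([67, 67, 391]);
translate([1421, 744, 0]) cube([67, 67, 391]);


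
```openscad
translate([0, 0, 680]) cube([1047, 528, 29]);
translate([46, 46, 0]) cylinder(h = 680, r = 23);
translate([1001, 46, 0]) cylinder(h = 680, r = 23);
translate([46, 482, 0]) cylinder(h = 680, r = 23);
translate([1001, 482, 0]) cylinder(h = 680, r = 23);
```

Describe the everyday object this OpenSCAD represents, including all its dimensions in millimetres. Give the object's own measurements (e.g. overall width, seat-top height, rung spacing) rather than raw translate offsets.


A rectangular dining table. The top is 1047×528×29 mm with its upper surface at z = 709 mm. It stands on four round legs of 46 mm diameter, each leg's bounding box inset 23 mm from the nearest pair of top edges, running from the floor to the underside of the top.


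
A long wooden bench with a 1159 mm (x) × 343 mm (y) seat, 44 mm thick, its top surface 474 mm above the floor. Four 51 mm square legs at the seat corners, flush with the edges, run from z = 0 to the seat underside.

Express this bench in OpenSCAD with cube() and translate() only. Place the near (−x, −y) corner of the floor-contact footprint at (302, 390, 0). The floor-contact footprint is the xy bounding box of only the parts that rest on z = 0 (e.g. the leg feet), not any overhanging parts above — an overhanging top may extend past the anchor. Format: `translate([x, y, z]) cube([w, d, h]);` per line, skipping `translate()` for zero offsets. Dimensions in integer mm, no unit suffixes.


// leg_h = 474 − 44 = 430
translate([302, 390, 430]) cube([1159, 343, 44]);
translate([302, 390, 0]) cube([51, 51, 430]);
translate([302, 682, 0]) cube([51, 51, 430]);
translate([1410, 390, 0]) cube([51, 51, 430]);
translate([1410, 682, 0]) cube([51, 51, 430]);


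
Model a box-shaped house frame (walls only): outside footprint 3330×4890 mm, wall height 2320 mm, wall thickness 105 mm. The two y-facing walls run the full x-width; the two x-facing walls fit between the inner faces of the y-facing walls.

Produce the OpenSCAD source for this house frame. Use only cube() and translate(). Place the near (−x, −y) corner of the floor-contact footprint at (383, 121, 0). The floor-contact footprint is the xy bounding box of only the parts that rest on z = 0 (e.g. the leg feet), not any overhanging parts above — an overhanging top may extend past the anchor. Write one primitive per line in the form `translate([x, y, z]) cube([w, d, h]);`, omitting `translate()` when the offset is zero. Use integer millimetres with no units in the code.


translate([383, 121, 0]) cube([3330, 105, 2320]);
translate([383, 4906, 0]) cube([3330, 105, 2320]);
translate([383, 226, 0]) cube([105, 4680, 2320]);
translate([3608, 226, 0]) cube([105, 4680, 2320]);


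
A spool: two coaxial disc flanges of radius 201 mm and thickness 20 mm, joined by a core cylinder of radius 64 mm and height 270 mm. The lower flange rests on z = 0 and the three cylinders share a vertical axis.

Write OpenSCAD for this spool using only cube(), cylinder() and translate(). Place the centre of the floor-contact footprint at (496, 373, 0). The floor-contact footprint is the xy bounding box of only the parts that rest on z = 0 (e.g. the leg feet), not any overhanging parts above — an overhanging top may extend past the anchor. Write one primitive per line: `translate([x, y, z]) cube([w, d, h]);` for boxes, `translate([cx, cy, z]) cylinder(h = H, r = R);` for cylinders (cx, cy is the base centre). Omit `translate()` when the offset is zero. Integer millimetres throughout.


translate([496, 373, 0]) cylinder(h = 20, r = 201);
translate([496, 373, 20]) cylinder(h = 270, r = 64);
translate([496, 373, 290]) cylinder(h = 20, r = 201);


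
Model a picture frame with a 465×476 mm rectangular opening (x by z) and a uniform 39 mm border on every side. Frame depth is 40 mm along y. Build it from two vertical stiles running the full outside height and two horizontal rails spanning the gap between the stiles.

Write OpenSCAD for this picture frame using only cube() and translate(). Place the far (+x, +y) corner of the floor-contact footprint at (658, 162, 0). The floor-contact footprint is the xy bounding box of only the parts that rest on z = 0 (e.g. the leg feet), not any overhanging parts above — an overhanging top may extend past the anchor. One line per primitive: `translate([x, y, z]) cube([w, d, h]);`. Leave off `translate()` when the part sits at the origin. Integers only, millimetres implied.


translate([115, 122, 0]) cube([39, 40, 554]);
translate([619, 122, 0]) cube([39, 40, 554]);
translate([154, 122, 0]) cube([465, 40, 39]);
translate([154, 122, 515]) cube([465, 40, 39]);


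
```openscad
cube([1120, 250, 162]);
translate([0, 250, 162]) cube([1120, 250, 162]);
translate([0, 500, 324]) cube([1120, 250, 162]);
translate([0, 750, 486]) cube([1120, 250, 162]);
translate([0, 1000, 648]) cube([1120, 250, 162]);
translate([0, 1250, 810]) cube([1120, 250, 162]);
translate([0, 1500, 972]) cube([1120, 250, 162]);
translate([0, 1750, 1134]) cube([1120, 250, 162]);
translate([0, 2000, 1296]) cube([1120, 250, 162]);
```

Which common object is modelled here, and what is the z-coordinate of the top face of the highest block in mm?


A staircase. The total rise is 1458 mm.

9 identical blocks, each offset up and back from the previous — a staircase. Each step is 162 mm tall and there are 9 of them, so the total rise is 9 × 162 = 1458 mm.


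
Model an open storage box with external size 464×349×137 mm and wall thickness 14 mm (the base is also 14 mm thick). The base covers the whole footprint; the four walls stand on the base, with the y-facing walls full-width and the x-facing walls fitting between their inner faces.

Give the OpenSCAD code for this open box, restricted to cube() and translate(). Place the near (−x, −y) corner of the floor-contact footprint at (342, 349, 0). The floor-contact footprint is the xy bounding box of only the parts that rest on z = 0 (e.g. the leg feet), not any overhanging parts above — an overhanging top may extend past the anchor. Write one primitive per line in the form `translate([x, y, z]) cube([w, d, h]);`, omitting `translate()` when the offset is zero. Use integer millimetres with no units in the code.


translate([342, 349, 0]) cube([464, 349, 14]);
translate([342, 349, 14]) cube([464, 14, 123]);
translate([342, 684, 14]) cube([464, 14, 123]);
translate([342, 363, 14]) cube([14, 321, 123]);
translate([792, 363, 14]) cube([14, 321, 123]);


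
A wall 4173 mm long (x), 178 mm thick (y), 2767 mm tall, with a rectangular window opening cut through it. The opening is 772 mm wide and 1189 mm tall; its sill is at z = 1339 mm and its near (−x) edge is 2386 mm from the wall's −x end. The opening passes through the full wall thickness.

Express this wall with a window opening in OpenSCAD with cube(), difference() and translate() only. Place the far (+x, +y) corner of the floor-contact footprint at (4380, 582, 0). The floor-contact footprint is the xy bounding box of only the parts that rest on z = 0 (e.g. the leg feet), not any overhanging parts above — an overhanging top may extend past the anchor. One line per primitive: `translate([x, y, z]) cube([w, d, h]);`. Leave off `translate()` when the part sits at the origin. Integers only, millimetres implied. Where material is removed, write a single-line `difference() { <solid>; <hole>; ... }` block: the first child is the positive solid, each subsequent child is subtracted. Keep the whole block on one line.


difference() { translate([207, 404, 0]) cube([4173, 178, 2767]); translate([2593, 404, 1339]) cube([772, 178, 1189]); }


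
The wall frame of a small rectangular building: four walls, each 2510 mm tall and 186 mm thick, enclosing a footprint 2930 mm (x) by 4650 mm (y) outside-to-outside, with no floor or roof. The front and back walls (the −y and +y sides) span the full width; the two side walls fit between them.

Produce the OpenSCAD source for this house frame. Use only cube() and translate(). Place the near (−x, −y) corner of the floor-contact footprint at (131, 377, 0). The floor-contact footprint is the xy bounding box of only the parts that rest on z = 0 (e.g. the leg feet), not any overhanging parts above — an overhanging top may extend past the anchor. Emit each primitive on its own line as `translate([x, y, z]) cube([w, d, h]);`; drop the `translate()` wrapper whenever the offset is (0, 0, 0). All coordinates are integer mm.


translate([131, 377, 0]) cube([2930, 186, 2510]);
translate([131, 4841, 0]) cube([2930, 186, 2510]);
translate([131, 563, 0]) cube([186, 4278, 2510]);
translate([2875, 563, 0]) cube([186, 4278, 2510]);


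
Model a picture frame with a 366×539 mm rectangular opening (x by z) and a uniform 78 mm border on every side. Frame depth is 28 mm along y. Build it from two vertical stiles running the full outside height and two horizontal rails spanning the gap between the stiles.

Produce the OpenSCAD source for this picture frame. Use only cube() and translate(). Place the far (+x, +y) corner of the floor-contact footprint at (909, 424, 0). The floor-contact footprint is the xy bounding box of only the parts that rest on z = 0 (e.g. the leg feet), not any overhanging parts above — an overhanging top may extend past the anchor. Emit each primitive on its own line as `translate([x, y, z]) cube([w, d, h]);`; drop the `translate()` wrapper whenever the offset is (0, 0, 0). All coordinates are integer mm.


translate([387, 396, 0]) cube([78, 28, 695]);
translate([831, 396, 0]) cube([78, 28, 695]);
translate([465, 396, 0]) cube([366, 28, 78]);
translate([465, 396, 617]) cube([366, 28, 78]);


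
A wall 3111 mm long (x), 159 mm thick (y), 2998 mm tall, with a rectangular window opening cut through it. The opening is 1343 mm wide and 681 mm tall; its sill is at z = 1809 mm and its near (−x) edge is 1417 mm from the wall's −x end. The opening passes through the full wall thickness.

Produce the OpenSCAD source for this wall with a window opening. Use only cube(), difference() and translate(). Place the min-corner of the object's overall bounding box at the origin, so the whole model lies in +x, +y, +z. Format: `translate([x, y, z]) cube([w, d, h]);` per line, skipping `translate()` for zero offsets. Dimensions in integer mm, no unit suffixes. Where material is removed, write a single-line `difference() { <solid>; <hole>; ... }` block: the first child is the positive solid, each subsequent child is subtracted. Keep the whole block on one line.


difference() { cube([3111, 159, 2998]); translate([1417, 0, 1809]) cube([1343, 159, 681]); }


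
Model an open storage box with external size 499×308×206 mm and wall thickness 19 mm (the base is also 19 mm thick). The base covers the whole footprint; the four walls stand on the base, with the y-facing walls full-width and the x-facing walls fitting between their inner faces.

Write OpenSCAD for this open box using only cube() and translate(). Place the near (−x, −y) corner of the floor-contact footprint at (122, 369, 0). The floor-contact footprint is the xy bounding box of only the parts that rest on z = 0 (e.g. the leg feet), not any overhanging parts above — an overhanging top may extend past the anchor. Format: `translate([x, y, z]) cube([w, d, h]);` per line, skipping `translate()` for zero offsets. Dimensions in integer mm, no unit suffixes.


translate([122, 369, 0]) cube([499, 308, 19]);
translate([122, 369, 19]) cube([499, 19, 187]);
translate([122, 658, 19]) cube([499, 19, 187]);
translate([122, 388, 19]) cube([19, 270, 187]);
translate([602, 388, 19]) cube([19, 270, 187]);


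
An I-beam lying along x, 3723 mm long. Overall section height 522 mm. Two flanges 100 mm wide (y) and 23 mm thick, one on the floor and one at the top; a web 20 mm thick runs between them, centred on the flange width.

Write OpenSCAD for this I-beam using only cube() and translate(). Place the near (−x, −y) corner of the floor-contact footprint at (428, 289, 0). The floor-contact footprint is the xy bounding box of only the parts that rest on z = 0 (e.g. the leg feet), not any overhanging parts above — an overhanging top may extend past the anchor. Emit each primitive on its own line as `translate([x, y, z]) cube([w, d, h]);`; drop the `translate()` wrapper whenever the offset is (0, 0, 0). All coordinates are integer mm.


translate([428, 289, 0]) cube([3723, 100, 23]);
translate([428, 329, 23]) cube([3723, 20, 476]);
translate([428, 289, 499]) cube([3723, 100, 23]);


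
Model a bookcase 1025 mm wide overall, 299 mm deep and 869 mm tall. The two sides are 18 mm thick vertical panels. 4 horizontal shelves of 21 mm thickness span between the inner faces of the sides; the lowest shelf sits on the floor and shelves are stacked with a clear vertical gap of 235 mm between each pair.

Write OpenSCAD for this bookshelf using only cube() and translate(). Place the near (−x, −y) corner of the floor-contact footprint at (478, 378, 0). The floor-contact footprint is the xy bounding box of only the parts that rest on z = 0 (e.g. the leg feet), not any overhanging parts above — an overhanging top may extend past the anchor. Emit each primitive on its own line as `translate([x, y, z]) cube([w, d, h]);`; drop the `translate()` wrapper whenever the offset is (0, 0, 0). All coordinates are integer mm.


translate([478, 378, 0]) cube([18, 299, 869]);
translate([1485, 378, 0]) cube([18, 299, 869]);
translate([496, 378, 0]) cube([989, 299, 21]);
translate([496, 378, 256]) cube([989, 299, 21]);
translate([496, 378, 512]) cube([989, 299, 21]);
translate([496, 378, 768]) cube([989, 299, 21]);


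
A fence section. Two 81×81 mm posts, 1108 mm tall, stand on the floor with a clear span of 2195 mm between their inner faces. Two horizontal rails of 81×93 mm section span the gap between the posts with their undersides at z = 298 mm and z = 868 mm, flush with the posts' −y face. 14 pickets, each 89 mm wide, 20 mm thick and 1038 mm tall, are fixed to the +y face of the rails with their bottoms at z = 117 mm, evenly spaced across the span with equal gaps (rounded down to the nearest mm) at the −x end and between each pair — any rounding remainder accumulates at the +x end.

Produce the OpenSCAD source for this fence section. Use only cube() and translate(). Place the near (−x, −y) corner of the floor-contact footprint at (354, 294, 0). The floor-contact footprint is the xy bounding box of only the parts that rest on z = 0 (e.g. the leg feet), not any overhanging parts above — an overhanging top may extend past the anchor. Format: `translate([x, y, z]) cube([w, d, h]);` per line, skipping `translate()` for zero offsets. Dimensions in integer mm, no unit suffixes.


translate([354, 294, 0]) cube([81, 81, 1108]);
translate([2630, 294, 0]) cube([81, 81, 1108]);
translate([435, 294, 298]) cube([2195, 81, 93]);
translate([435, 294, 868]) cube([2195, 81, 93]);
translate([498, 375, 117]) cube([89, 20, 1038]);
translate([650, 375, 117]) cube([89, 20, 1038]);
translate([802, 375, 117]) cube([89, 20, 1038]);
translate([954, 375, 117]) cube([89, 20, 1038]);
translate([1106, 375, 117]) cube([89, 20, 1038]);
translate([1258, 375, 117]) cube([89, 20, 1038]);
translate([1410, 375, 117]) cube([89, 20, 1038]);
translate([1562, 375, 117]) cube([89, 20, 1038]);
translate([1714, 375, 117]) cube([89, 20, 1038]);
translate([1866, 375, 117]) cube([89, 20, 1038]);
translate([2018, 375, 117]) cube([89, 20, 1038]);
translate([2170, 375, 117]) cube([89, 20, 1038]);
translate([2322, 375, 117]) cube([89, 20, 1038]);
translate([2474, 375, 117]) cube([89, 20, 1038]);


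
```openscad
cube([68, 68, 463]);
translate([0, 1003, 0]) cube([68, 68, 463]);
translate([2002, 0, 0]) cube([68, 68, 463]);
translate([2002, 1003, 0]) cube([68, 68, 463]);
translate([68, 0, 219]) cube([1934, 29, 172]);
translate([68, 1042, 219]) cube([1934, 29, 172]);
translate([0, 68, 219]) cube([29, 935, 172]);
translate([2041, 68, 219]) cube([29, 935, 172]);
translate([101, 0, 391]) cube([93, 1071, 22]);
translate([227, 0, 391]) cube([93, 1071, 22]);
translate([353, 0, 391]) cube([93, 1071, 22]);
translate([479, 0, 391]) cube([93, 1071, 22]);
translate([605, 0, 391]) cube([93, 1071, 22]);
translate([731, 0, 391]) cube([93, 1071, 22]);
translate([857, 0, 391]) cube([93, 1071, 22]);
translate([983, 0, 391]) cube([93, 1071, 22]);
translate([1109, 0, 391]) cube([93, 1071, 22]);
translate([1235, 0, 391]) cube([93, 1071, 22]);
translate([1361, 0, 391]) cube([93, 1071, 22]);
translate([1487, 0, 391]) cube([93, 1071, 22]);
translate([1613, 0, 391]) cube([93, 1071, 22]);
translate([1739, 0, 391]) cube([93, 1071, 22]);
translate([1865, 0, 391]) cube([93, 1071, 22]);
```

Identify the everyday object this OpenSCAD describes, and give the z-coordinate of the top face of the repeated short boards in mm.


A bed frame. The slat-top height is 413 mm.

Four posts, four rails, and a row of slats — a bed frame. Slats sit on the rails at z = 219 + 172 = 391; with slat thickness 22, the top is 413 mm.


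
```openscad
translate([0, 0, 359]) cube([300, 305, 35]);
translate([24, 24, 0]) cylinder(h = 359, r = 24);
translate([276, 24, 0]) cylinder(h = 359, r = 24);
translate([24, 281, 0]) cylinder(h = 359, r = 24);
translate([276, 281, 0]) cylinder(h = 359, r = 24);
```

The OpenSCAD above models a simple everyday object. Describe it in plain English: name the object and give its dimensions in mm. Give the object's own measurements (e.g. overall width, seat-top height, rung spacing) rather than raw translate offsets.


A simple wooden stool: a rectangular seat 300 mm (x) by 305 mm (y), 35 mm thick, top face at z = 394 mm, on four round legs, each 48 mm in diameter. The legs rest on z = 0, each leg's axis is inset half a diameter from the nearest pair of seat edges (so the leg's bounding box is flush with the corner).


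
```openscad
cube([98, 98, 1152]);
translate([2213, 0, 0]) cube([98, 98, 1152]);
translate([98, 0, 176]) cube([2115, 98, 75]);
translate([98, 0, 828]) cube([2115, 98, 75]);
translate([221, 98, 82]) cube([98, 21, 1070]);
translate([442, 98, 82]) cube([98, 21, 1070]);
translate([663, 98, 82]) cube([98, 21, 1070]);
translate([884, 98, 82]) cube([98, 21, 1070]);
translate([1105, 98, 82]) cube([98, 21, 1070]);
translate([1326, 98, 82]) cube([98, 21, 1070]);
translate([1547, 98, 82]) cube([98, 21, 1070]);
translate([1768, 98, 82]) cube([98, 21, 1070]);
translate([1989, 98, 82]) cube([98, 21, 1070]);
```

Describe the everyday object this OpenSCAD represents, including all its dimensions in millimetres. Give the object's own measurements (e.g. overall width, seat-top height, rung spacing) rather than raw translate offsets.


A fence section. Two 98×98 mm posts, 1152 mm tall, stand on the floor with a clear span of 2115 mm between their inner faces. Two horizontal rails of 98×75 mm section span the gap between the posts with their undersides at z = 176 mm and z = 828 mm, flush with the posts' −y face. 9 pickets, each 98 mm wide, 21 mm thick and 1070 mm tall, are fixed to the +y face of the rails with their bottoms at z = 82 mm, spaced across the span with a 123 mm gap after the −x post and between neighbouring pickets, with 126 mm left before the +x post.


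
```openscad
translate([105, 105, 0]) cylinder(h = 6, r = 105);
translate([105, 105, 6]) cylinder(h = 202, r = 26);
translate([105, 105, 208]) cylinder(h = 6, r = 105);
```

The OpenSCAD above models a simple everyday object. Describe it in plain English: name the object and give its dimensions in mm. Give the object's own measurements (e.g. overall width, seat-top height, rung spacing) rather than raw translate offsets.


A spool: two coaxial disc flanges of radius 105 mm and thickness 6 mm, joined by a core cylinder of radius 26 mm and height 202 mm. The lower flange rests on z = 0 and the three cylinders share a vertical axis.


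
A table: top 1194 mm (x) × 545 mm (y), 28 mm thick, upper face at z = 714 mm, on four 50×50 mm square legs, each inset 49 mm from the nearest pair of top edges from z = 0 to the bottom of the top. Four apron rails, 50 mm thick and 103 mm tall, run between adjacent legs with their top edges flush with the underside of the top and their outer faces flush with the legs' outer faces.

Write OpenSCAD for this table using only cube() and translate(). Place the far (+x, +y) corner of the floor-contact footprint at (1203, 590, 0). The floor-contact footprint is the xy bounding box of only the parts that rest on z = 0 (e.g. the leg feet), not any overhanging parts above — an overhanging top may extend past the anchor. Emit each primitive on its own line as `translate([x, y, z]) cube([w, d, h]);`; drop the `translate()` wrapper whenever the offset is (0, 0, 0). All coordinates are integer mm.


// leg_h = 714 - 28 = 686
// apron z = 686 - 103 = 583
translate([58, 94, 686]) cube([1194, 545, 28]);
translate([107, 143, 0]) cube([50, 50, 686]);
translate([1153, 143, 0]) cube([50, 50, 686]);
translate([107, 540, 0]) cube([50, 50, 686]);
translate([1153, 540, 0]) cube([50, 50, 686]);
translate([157, 143, 583]) cube([996, 50, 103]);
translate([157, 540, 583]) cube([996, 50, 103]);
translate([107, 193, 583]) cube([50, 347, 103]);
translate([1153, 193, 583]) cube([50, 347, 103]);
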